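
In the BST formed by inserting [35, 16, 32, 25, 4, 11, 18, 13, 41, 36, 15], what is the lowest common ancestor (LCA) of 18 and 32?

Tree insertion order: [35, 16, 32, 25, 4, 11, 18, 13, 41, 36, 15]
Tree (level-order array): [35, 16, 41, 4, 32, 36, None, None, 11, 25, None, None, None, None, 13, 18, None, None, 15]
In a BST, the LCA of p=18, q=32 is the first node v on the
root-to-leaf path with p <= v <= q (go left if both < v, right if both > v).
Walk from root:
  at 35: both 18 and 32 < 35, go left
  at 16: both 18 and 32 > 16, go right
  at 32: 18 <= 32 <= 32, this is the LCA
LCA = 32


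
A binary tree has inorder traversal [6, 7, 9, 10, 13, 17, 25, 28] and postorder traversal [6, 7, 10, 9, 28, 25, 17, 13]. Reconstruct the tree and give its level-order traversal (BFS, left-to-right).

Inorder:   [6, 7, 9, 10, 13, 17, 25, 28]
Postorder: [6, 7, 10, 9, 28, 25, 17, 13]
Algorithm: postorder visits root last, so walk postorder right-to-left;
each value is the root of the current inorder slice — split it at that
value, recurse on the right subtree first, then the left.
Recursive splits:
  root=13; inorder splits into left=[6, 7, 9, 10], right=[17, 25, 28]
  root=17; inorder splits into left=[], right=[25, 28]
  root=25; inorder splits into left=[], right=[28]
  root=28; inorder splits into left=[], right=[]
  root=9; inorder splits into left=[6, 7], right=[10]
  root=10; inorder splits into left=[], right=[]
  root=7; inorder splits into left=[6], right=[]
  root=6; inorder splits into left=[], right=[]
Reconstructed level-order: [13, 9, 17, 7, 10, 25, 6, 28]


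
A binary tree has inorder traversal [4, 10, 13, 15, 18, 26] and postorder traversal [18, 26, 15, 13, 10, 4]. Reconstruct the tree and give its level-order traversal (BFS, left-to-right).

Inorder:   [4, 10, 13, 15, 18, 26]
Postorder: [18, 26, 15, 13, 10, 4]
Algorithm: postorder visits root last, so walk postorder right-to-left;
each value is the root of the current inorder slice — split it at that
value, recurse on the right subtree first, then the left.
Recursive splits:
  root=4; inorder splits into left=[], right=[10, 13, 15, 18, 26]
  root=10; inorder splits into left=[], right=[13, 15, 18, 26]
  root=13; inorder splits into left=[], right=[15, 18, 26]
  root=15; inorder splits into left=[], right=[18, 26]
  root=26; inorder splits into left=[18], right=[]
  root=18; inorder splits into left=[], right=[]
Reconstructed level-order: [4, 10, 13, 15, 26, 18]


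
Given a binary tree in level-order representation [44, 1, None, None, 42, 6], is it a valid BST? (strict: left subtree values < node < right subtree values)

Level-order array: [44, 1, None, None, 42, 6]
Validate using subtree bounds (lo, hi): at each node, require lo < value < hi,
then recurse left with hi=value and right with lo=value.
Preorder trace (stopping at first violation):
  at node 44 with bounds (-inf, +inf): OK
  at node 1 with bounds (-inf, 44): OK
  at node 42 with bounds (1, 44): OK
  at node 6 with bounds (1, 42): OK
No violation found at any node.
Result: Valid BST


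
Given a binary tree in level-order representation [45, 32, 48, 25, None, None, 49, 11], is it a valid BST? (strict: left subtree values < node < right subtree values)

Level-order array: [45, 32, 48, 25, None, None, 49, 11]
Validate using subtree bounds (lo, hi): at each node, require lo < value < hi,
then recurse left with hi=value and right with lo=value.
Preorder trace (stopping at first violation):
  at node 45 with bounds (-inf, +inf): OK
  at node 32 with bounds (-inf, 45): OK
  at node 25 with bounds (-inf, 32): OK
  at node 11 with bounds (-inf, 25): OK
  at node 48 with bounds (45, +inf): OK
  at node 49 with bounds (48, +inf): OK
No violation found at any node.
Result: Valid BST


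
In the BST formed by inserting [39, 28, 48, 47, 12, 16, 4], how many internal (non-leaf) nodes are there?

Tree built from: [39, 28, 48, 47, 12, 16, 4]
Tree (level-order array): [39, 28, 48, 12, None, 47, None, 4, 16]
Rule: An internal node has at least one child.
Per-node child counts:
  node 39: 2 child(ren)
  node 28: 1 child(ren)
  node 12: 2 child(ren)
  node 4: 0 child(ren)
  node 16: 0 child(ren)
  node 48: 1 child(ren)
  node 47: 0 child(ren)
Matching nodes: [39, 28, 12, 48]
Count of internal (non-leaf) nodes: 4


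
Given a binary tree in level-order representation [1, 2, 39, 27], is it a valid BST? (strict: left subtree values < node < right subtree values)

Level-order array: [1, 2, 39, 27]
Validate using subtree bounds (lo, hi): at each node, require lo < value < hi,
then recurse left with hi=value and right with lo=value.
Preorder trace (stopping at first violation):
  at node 1 with bounds (-inf, +inf): OK
  at node 2 with bounds (-inf, 1): VIOLATION
Node 2 violates its bound: not (-inf < 2 < 1).
Result: Not a valid BST


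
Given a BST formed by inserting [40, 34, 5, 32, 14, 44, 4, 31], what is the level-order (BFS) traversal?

Tree insertion order: [40, 34, 5, 32, 14, 44, 4, 31]
Tree (level-order array): [40, 34, 44, 5, None, None, None, 4, 32, None, None, 14, None, None, 31]
BFS from the root, enqueuing left then right child of each popped node:
  queue [40] -> pop 40, enqueue [34, 44], visited so far: [40]
  queue [34, 44] -> pop 34, enqueue [5], visited so far: [40, 34]
  queue [44, 5] -> pop 44, enqueue [none], visited so far: [40, 34, 44]
  queue [5] -> pop 5, enqueue [4, 32], visited so far: [40, 34, 44, 5]
  queue [4, 32] -> pop 4, enqueue [none], visited so far: [40, 34, 44, 5, 4]
  queue [32] -> pop 32, enqueue [14], visited so far: [40, 34, 44, 5, 4, 32]
  queue [14] -> pop 14, enqueue [31], visited so far: [40, 34, 44, 5, 4, 32, 14]
  queue [31] -> pop 31, enqueue [none], visited so far: [40, 34, 44, 5, 4, 32, 14, 31]
Result: [40, 34, 44, 5, 4, 32, 14, 31]


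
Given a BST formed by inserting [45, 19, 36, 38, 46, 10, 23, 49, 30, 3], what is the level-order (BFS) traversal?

Tree insertion order: [45, 19, 36, 38, 46, 10, 23, 49, 30, 3]
Tree (level-order array): [45, 19, 46, 10, 36, None, 49, 3, None, 23, 38, None, None, None, None, None, 30]
BFS from the root, enqueuing left then right child of each popped node:
  queue [45] -> pop 45, enqueue [19, 46], visited so far: [45]
  queue [19, 46] -> pop 19, enqueue [10, 36], visited so far: [45, 19]
  queue [46, 10, 36] -> pop 46, enqueue [49], visited so far: [45, 19, 46]
  queue [10, 36, 49] -> pop 10, enqueue [3], visited so far: [45, 19, 46, 10]
  queue [36, 49, 3] -> pop 36, enqueue [23, 38], visited so far: [45, 19, 46, 10, 36]
  queue [49, 3, 23, 38] -> pop 49, enqueue [none], visited so far: [45, 19, 46, 10, 36, 49]
  queue [3, 23, 38] -> pop 3, enqueue [none], visited so far: [45, 19, 46, 10, 36, 49, 3]
  queue [23, 38] -> pop 23, enqueue [30], visited so far: [45, 19, 46, 10, 36, 49, 3, 23]
  queue [38, 30] -> pop 38, enqueue [none], visited so far: [45, 19, 46, 10, 36, 49, 3, 23, 38]
  queue [30] -> pop 30, enqueue [none], visited so far: [45, 19, 46, 10, 36, 49, 3, 23, 38, 30]
Result: [45, 19, 46, 10, 36, 49, 3, 23, 38, 30]


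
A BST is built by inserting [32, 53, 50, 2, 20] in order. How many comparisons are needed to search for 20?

Search path for 20: 32 -> 2 -> 20
Found: True
Comparisons: 3


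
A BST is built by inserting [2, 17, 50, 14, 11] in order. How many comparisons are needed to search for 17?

Search path for 17: 2 -> 17
Found: True
Comparisons: 2


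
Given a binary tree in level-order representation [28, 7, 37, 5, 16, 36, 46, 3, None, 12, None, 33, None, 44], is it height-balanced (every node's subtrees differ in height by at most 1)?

Tree (level-order array): [28, 7, 37, 5, 16, 36, 46, 3, None, 12, None, 33, None, 44]
Definition: a tree is height-balanced if, at every node, |h(left) - h(right)| <= 1 (empty subtree has height -1).
Bottom-up per-node check:
  node 3: h_left=-1, h_right=-1, diff=0 [OK], height=0
  node 5: h_left=0, h_right=-1, diff=1 [OK], height=1
  node 12: h_left=-1, h_right=-1, diff=0 [OK], height=0
  node 16: h_left=0, h_right=-1, diff=1 [OK], height=1
  node 7: h_left=1, h_right=1, diff=0 [OK], height=2
  node 33: h_left=-1, h_right=-1, diff=0 [OK], height=0
  node 36: h_left=0, h_right=-1, diff=1 [OK], height=1
  node 44: h_left=-1, h_right=-1, diff=0 [OK], height=0
  node 46: h_left=0, h_right=-1, diff=1 [OK], height=1
  node 37: h_left=1, h_right=1, diff=0 [OK], height=2
  node 28: h_left=2, h_right=2, diff=0 [OK], height=3
All nodes satisfy the balance condition.
Result: Balanced


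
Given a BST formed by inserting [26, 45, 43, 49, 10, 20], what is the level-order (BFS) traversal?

Tree insertion order: [26, 45, 43, 49, 10, 20]
Tree (level-order array): [26, 10, 45, None, 20, 43, 49]
BFS from the root, enqueuing left then right child of each popped node:
  queue [26] -> pop 26, enqueue [10, 45], visited so far: [26]
  queue [10, 45] -> pop 10, enqueue [20], visited so far: [26, 10]
  queue [45, 20] -> pop 45, enqueue [43, 49], visited so far: [26, 10, 45]
  queue [20, 43, 49] -> pop 20, enqueue [none], visited so far: [26, 10, 45, 20]
  queue [43, 49] -> pop 43, enqueue [none], visited so far: [26, 10, 45, 20, 43]
  queue [49] -> pop 49, enqueue [none], visited so far: [26, 10, 45, 20, 43, 49]
Result: [26, 10, 45, 20, 43, 49]


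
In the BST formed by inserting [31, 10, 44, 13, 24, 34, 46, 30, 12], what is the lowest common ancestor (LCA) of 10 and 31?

Tree insertion order: [31, 10, 44, 13, 24, 34, 46, 30, 12]
Tree (level-order array): [31, 10, 44, None, 13, 34, 46, 12, 24, None, None, None, None, None, None, None, 30]
In a BST, the LCA of p=10, q=31 is the first node v on the
root-to-leaf path with p <= v <= q (go left if both < v, right if both > v).
Walk from root:
  at 31: 10 <= 31 <= 31, this is the LCA
LCA = 31


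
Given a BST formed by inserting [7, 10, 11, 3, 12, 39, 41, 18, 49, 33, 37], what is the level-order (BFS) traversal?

Tree insertion order: [7, 10, 11, 3, 12, 39, 41, 18, 49, 33, 37]
Tree (level-order array): [7, 3, 10, None, None, None, 11, None, 12, None, 39, 18, 41, None, 33, None, 49, None, 37]
BFS from the root, enqueuing left then right child of each popped node:
  queue [7] -> pop 7, enqueue [3, 10], visited so far: [7]
  queue [3, 10] -> pop 3, enqueue [none], visited so far: [7, 3]
  queue [10] -> pop 10, enqueue [11], visited so far: [7, 3, 10]
  queue [11] -> pop 11, enqueue [12], visited so far: [7, 3, 10, 11]
  queue [12] -> pop 12, enqueue [39], visited so far: [7, 3, 10, 11, 12]
  queue [39] -> pop 39, enqueue [18, 41], visited so far: [7, 3, 10, 11, 12, 39]
  queue [18, 41] -> pop 18, enqueue [33], visited so far: [7, 3, 10, 11, 12, 39, 18]
  queue [41, 33] -> pop 41, enqueue [49], visited so far: [7, 3, 10, 11, 12, 39, 18, 41]
  queue [33, 49] -> pop 33, enqueue [37], visited so far: [7, 3, 10, 11, 12, 39, 18, 41, 33]
  queue [49, 37] -> pop 49, enqueue [none], visited so far: [7, 3, 10, 11, 12, 39, 18, 41, 33, 49]
  queue [37] -> pop 37, enqueue [none], visited so far: [7, 3, 10, 11, 12, 39, 18, 41, 33, 49, 37]
Result: [7, 3, 10, 11, 12, 39, 18, 41, 33, 49, 37]


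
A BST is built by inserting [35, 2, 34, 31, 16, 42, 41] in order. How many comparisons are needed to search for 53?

Search path for 53: 35 -> 42
Found: False
Comparisons: 2


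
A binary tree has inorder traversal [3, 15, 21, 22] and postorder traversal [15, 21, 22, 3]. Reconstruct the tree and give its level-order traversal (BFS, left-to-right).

Inorder:   [3, 15, 21, 22]
Postorder: [15, 21, 22, 3]
Algorithm: postorder visits root last, so walk postorder right-to-left;
each value is the root of the current inorder slice — split it at that
value, recurse on the right subtree first, then the left.
Recursive splits:
  root=3; inorder splits into left=[], right=[15, 21, 22]
  root=22; inorder splits into left=[15, 21], right=[]
  root=21; inorder splits into left=[15], right=[]
  root=15; inorder splits into left=[], right=[]
Reconstructed level-order: [3, 22, 21, 15]


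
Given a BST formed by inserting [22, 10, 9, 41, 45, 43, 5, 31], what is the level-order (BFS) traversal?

Tree insertion order: [22, 10, 9, 41, 45, 43, 5, 31]
Tree (level-order array): [22, 10, 41, 9, None, 31, 45, 5, None, None, None, 43]
BFS from the root, enqueuing left then right child of each popped node:
  queue [22] -> pop 22, enqueue [10, 41], visited so far: [22]
  queue [10, 41] -> pop 10, enqueue [9], visited so far: [22, 10]
  queue [41, 9] -> pop 41, enqueue [31, 45], visited so far: [22, 10, 41]
  queue [9, 31, 45] -> pop 9, enqueue [5], visited so far: [22, 10, 41, 9]
  queue [31, 45, 5] -> pop 31, enqueue [none], visited so far: [22, 10, 41, 9, 31]
  queue [45, 5] -> pop 45, enqueue [43], visited so far: [22, 10, 41, 9, 31, 45]
  queue [5, 43] -> pop 5, enqueue [none], visited so far: [22, 10, 41, 9, 31, 45, 5]
  queue [43] -> pop 43, enqueue [none], visited so far: [22, 10, 41, 9, 31, 45, 5, 43]
Result: [22, 10, 41, 9, 31, 45, 5, 43]


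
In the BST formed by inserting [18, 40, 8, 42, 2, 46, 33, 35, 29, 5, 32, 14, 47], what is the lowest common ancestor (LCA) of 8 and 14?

Tree insertion order: [18, 40, 8, 42, 2, 46, 33, 35, 29, 5, 32, 14, 47]
Tree (level-order array): [18, 8, 40, 2, 14, 33, 42, None, 5, None, None, 29, 35, None, 46, None, None, None, 32, None, None, None, 47]
In a BST, the LCA of p=8, q=14 is the first node v on the
root-to-leaf path with p <= v <= q (go left if both < v, right if both > v).
Walk from root:
  at 18: both 8 and 14 < 18, go left
  at 8: 8 <= 8 <= 14, this is the LCA
LCA = 8


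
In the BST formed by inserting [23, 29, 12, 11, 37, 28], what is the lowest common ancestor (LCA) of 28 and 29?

Tree insertion order: [23, 29, 12, 11, 37, 28]
Tree (level-order array): [23, 12, 29, 11, None, 28, 37]
In a BST, the LCA of p=28, q=29 is the first node v on the
root-to-leaf path with p <= v <= q (go left if both < v, right if both > v).
Walk from root:
  at 23: both 28 and 29 > 23, go right
  at 29: 28 <= 29 <= 29, this is the LCA
LCA = 29


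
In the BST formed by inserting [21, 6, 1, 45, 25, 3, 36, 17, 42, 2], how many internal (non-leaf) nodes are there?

Tree built from: [21, 6, 1, 45, 25, 3, 36, 17, 42, 2]
Tree (level-order array): [21, 6, 45, 1, 17, 25, None, None, 3, None, None, None, 36, 2, None, None, 42]
Rule: An internal node has at least one child.
Per-node child counts:
  node 21: 2 child(ren)
  node 6: 2 child(ren)
  node 1: 1 child(ren)
  node 3: 1 child(ren)
  node 2: 0 child(ren)
  node 17: 0 child(ren)
  node 45: 1 child(ren)
  node 25: 1 child(ren)
  node 36: 1 child(ren)
  node 42: 0 child(ren)
Matching nodes: [21, 6, 1, 3, 45, 25, 36]
Count of internal (non-leaf) nodes: 7


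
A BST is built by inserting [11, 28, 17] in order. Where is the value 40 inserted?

Starting tree (level order): [11, None, 28, 17]
Insertion path: 11 -> 28
Result: insert 40 as right child of 28
Final tree (level order): [11, None, 28, 17, 40]


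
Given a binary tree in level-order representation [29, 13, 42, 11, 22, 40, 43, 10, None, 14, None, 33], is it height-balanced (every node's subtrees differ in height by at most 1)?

Tree (level-order array): [29, 13, 42, 11, 22, 40, 43, 10, None, 14, None, 33]
Definition: a tree is height-balanced if, at every node, |h(left) - h(right)| <= 1 (empty subtree has height -1).
Bottom-up per-node check:
  node 10: h_left=-1, h_right=-1, diff=0 [OK], height=0
  node 11: h_left=0, h_right=-1, diff=1 [OK], height=1
  node 14: h_left=-1, h_right=-1, diff=0 [OK], height=0
  node 22: h_left=0, h_right=-1, diff=1 [OK], height=1
  node 13: h_left=1, h_right=1, diff=0 [OK], height=2
  node 33: h_left=-1, h_right=-1, diff=0 [OK], height=0
  node 40: h_left=0, h_right=-1, diff=1 [OK], height=1
  node 43: h_left=-1, h_right=-1, diff=0 [OK], height=0
  node 42: h_left=1, h_right=0, diff=1 [OK], height=2
  node 29: h_left=2, h_right=2, diff=0 [OK], height=3
All nodes satisfy the balance condition.
Result: Balanced


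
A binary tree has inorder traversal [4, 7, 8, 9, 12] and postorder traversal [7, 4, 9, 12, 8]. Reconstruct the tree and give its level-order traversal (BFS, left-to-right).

Inorder:   [4, 7, 8, 9, 12]
Postorder: [7, 4, 9, 12, 8]
Algorithm: postorder visits root last, so walk postorder right-to-left;
each value is the root of the current inorder slice — split it at that
value, recurse on the right subtree first, then the left.
Recursive splits:
  root=8; inorder splits into left=[4, 7], right=[9, 12]
  root=12; inorder splits into left=[9], right=[]
  root=9; inorder splits into left=[], right=[]
  root=4; inorder splits into left=[], right=[7]
  root=7; inorder splits into left=[], right=[]
Reconstructed level-order: [8, 4, 12, 7, 9]


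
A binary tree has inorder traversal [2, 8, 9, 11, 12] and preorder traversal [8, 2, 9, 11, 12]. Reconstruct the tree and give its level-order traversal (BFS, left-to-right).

Inorder:  [2, 8, 9, 11, 12]
Preorder: [8, 2, 9, 11, 12]
Algorithm: preorder visits root first, so consume preorder in order;
for each root, split the current inorder slice at that value into
left-subtree inorder and right-subtree inorder, then recurse.
Recursive splits:
  root=8; inorder splits into left=[2], right=[9, 11, 12]
  root=2; inorder splits into left=[], right=[]
  root=9; inorder splits into left=[], right=[11, 12]
  root=11; inorder splits into left=[], right=[12]
  root=12; inorder splits into left=[], right=[]
Reconstructed level-order: [8, 2, 9, 11, 12]


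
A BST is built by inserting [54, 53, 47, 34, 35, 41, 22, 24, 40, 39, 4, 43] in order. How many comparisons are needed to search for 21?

Search path for 21: 54 -> 53 -> 47 -> 34 -> 22 -> 4
Found: False
Comparisons: 6


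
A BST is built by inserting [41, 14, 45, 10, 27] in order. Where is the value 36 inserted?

Starting tree (level order): [41, 14, 45, 10, 27]
Insertion path: 41 -> 14 -> 27
Result: insert 36 as right child of 27
Final tree (level order): [41, 14, 45, 10, 27, None, None, None, None, None, 36]


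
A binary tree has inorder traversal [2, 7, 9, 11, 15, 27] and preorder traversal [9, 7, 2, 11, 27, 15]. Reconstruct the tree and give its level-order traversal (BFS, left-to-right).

Inorder:  [2, 7, 9, 11, 15, 27]
Preorder: [9, 7, 2, 11, 27, 15]
Algorithm: preorder visits root first, so consume preorder in order;
for each root, split the current inorder slice at that value into
left-subtree inorder and right-subtree inorder, then recurse.
Recursive splits:
  root=9; inorder splits into left=[2, 7], right=[11, 15, 27]
  root=7; inorder splits into left=[2], right=[]
  root=2; inorder splits into left=[], right=[]
  root=11; inorder splits into left=[], right=[15, 27]
  root=27; inorder splits into left=[15], right=[]
  root=15; inorder splits into left=[], right=[]
Reconstructed level-order: [9, 7, 11, 2, 27, 15]


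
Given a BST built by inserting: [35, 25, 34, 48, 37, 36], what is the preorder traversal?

Tree insertion order: [35, 25, 34, 48, 37, 36]
Tree (level-order array): [35, 25, 48, None, 34, 37, None, None, None, 36]
Preorder traversal: [35, 25, 34, 48, 37, 36]


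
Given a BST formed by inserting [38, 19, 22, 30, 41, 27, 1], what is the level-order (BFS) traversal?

Tree insertion order: [38, 19, 22, 30, 41, 27, 1]
Tree (level-order array): [38, 19, 41, 1, 22, None, None, None, None, None, 30, 27]
BFS from the root, enqueuing left then right child of each popped node:
  queue [38] -> pop 38, enqueue [19, 41], visited so far: [38]
  queue [19, 41] -> pop 19, enqueue [1, 22], visited so far: [38, 19]
  queue [41, 1, 22] -> pop 41, enqueue [none], visited so far: [38, 19, 41]
  queue [1, 22] -> pop 1, enqueue [none], visited so far: [38, 19, 41, 1]
  queue [22] -> pop 22, enqueue [30], visited so far: [38, 19, 41, 1, 22]
  queue [30] -> pop 30, enqueue [27], visited so far: [38, 19, 41, 1, 22, 30]
  queue [27] -> pop 27, enqueue [none], visited so far: [38, 19, 41, 1, 22, 30, 27]
Result: [38, 19, 41, 1, 22, 30, 27]


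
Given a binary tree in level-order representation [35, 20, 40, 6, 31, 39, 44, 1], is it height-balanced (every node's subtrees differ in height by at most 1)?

Tree (level-order array): [35, 20, 40, 6, 31, 39, 44, 1]
Definition: a tree is height-balanced if, at every node, |h(left) - h(right)| <= 1 (empty subtree has height -1).
Bottom-up per-node check:
  node 1: h_left=-1, h_right=-1, diff=0 [OK], height=0
  node 6: h_left=0, h_right=-1, diff=1 [OK], height=1
  node 31: h_left=-1, h_right=-1, diff=0 [OK], height=0
  node 20: h_left=1, h_right=0, diff=1 [OK], height=2
  node 39: h_left=-1, h_right=-1, diff=0 [OK], height=0
  node 44: h_left=-1, h_right=-1, diff=0 [OK], height=0
  node 40: h_left=0, h_right=0, diff=0 [OK], height=1
  node 35: h_left=2, h_right=1, diff=1 [OK], height=3
All nodes satisfy the balance condition.
Result: Balanced


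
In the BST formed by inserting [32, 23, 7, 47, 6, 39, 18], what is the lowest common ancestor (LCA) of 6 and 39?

Tree insertion order: [32, 23, 7, 47, 6, 39, 18]
Tree (level-order array): [32, 23, 47, 7, None, 39, None, 6, 18]
In a BST, the LCA of p=6, q=39 is the first node v on the
root-to-leaf path with p <= v <= q (go left if both < v, right if both > v).
Walk from root:
  at 32: 6 <= 32 <= 39, this is the LCA
LCA = 32


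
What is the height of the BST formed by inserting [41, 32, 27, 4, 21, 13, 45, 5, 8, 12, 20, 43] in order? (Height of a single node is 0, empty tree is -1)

Insertion order: [41, 32, 27, 4, 21, 13, 45, 5, 8, 12, 20, 43]
Tree (level-order array): [41, 32, 45, 27, None, 43, None, 4, None, None, None, None, 21, 13, None, 5, 20, None, 8, None, None, None, 12]
Compute height bottom-up (empty subtree = -1):
  height(12) = 1 + max(-1, -1) = 0
  height(8) = 1 + max(-1, 0) = 1
  height(5) = 1 + max(-1, 1) = 2
  height(20) = 1 + max(-1, -1) = 0
  height(13) = 1 + max(2, 0) = 3
  height(21) = 1 + max(3, -1) = 4
  height(4) = 1 + max(-1, 4) = 5
  height(27) = 1 + max(5, -1) = 6
  height(32) = 1 + max(6, -1) = 7
  height(43) = 1 + max(-1, -1) = 0
  height(45) = 1 + max(0, -1) = 1
  height(41) = 1 + max(7, 1) = 8
Height = 8


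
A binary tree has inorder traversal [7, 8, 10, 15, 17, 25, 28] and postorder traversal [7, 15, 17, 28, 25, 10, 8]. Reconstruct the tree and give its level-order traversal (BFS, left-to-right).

Inorder:   [7, 8, 10, 15, 17, 25, 28]
Postorder: [7, 15, 17, 28, 25, 10, 8]
Algorithm: postorder visits root last, so walk postorder right-to-left;
each value is the root of the current inorder slice — split it at that
value, recurse on the right subtree first, then the left.
Recursive splits:
  root=8; inorder splits into left=[7], right=[10, 15, 17, 25, 28]
  root=10; inorder splits into left=[], right=[15, 17, 25, 28]
  root=25; inorder splits into left=[15, 17], right=[28]
  root=28; inorder splits into left=[], right=[]
  root=17; inorder splits into left=[15], right=[]
  root=15; inorder splits into left=[], right=[]
  root=7; inorder splits into left=[], right=[]
Reconstructed level-order: [8, 7, 10, 25, 17, 28, 15]


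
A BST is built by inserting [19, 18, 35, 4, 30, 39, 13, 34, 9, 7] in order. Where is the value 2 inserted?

Starting tree (level order): [19, 18, 35, 4, None, 30, 39, None, 13, None, 34, None, None, 9, None, None, None, 7]
Insertion path: 19 -> 18 -> 4
Result: insert 2 as left child of 4
Final tree (level order): [19, 18, 35, 4, None, 30, 39, 2, 13, None, 34, None, None, None, None, 9, None, None, None, 7]


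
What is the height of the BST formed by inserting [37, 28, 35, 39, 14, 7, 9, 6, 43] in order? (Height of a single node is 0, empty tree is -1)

Insertion order: [37, 28, 35, 39, 14, 7, 9, 6, 43]
Tree (level-order array): [37, 28, 39, 14, 35, None, 43, 7, None, None, None, None, None, 6, 9]
Compute height bottom-up (empty subtree = -1):
  height(6) = 1 + max(-1, -1) = 0
  height(9) = 1 + max(-1, -1) = 0
  height(7) = 1 + max(0, 0) = 1
  height(14) = 1 + max(1, -1) = 2
  height(35) = 1 + max(-1, -1) = 0
  height(28) = 1 + max(2, 0) = 3
  height(43) = 1 + max(-1, -1) = 0
  height(39) = 1 + max(-1, 0) = 1
  height(37) = 1 + max(3, 1) = 4
Height = 4


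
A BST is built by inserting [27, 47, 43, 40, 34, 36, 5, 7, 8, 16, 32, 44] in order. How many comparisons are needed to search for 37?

Search path for 37: 27 -> 47 -> 43 -> 40 -> 34 -> 36
Found: False
Comparisons: 6


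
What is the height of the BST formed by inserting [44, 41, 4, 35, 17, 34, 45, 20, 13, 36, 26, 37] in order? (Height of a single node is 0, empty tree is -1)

Insertion order: [44, 41, 4, 35, 17, 34, 45, 20, 13, 36, 26, 37]
Tree (level-order array): [44, 41, 45, 4, None, None, None, None, 35, 17, 36, 13, 34, None, 37, None, None, 20, None, None, None, None, 26]
Compute height bottom-up (empty subtree = -1):
  height(13) = 1 + max(-1, -1) = 0
  height(26) = 1 + max(-1, -1) = 0
  height(20) = 1 + max(-1, 0) = 1
  height(34) = 1 + max(1, -1) = 2
  height(17) = 1 + max(0, 2) = 3
  height(37) = 1 + max(-1, -1) = 0
  height(36) = 1 + max(-1, 0) = 1
  height(35) = 1 + max(3, 1) = 4
  height(4) = 1 + max(-1, 4) = 5
  height(41) = 1 + max(5, -1) = 6
  height(45) = 1 + max(-1, -1) = 0
  height(44) = 1 + max(6, 0) = 7
Height = 7


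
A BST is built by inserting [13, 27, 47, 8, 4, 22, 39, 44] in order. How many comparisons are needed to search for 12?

Search path for 12: 13 -> 8
Found: False
Comparisons: 2


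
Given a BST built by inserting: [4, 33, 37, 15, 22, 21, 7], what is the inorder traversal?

Tree insertion order: [4, 33, 37, 15, 22, 21, 7]
Tree (level-order array): [4, None, 33, 15, 37, 7, 22, None, None, None, None, 21]
Inorder traversal: [4, 7, 15, 21, 22, 33, 37]


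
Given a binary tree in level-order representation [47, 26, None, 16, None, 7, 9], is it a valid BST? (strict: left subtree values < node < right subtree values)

Level-order array: [47, 26, None, 16, None, 7, 9]
Validate using subtree bounds (lo, hi): at each node, require lo < value < hi,
then recurse left with hi=value and right with lo=value.
Preorder trace (stopping at first violation):
  at node 47 with bounds (-inf, +inf): OK
  at node 26 with bounds (-inf, 47): OK
  at node 16 with bounds (-inf, 26): OK
  at node 7 with bounds (-inf, 16): OK
  at node 9 with bounds (16, 26): VIOLATION
Node 9 violates its bound: not (16 < 9 < 26).
Result: Not a valid BST


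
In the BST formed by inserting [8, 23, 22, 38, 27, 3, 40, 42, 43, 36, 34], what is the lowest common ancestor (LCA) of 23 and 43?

Tree insertion order: [8, 23, 22, 38, 27, 3, 40, 42, 43, 36, 34]
Tree (level-order array): [8, 3, 23, None, None, 22, 38, None, None, 27, 40, None, 36, None, 42, 34, None, None, 43]
In a BST, the LCA of p=23, q=43 is the first node v on the
root-to-leaf path with p <= v <= q (go left if both < v, right if both > v).
Walk from root:
  at 8: both 23 and 43 > 8, go right
  at 23: 23 <= 23 <= 43, this is the LCA
LCA = 23


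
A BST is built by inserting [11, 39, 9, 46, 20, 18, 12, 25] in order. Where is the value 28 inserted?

Starting tree (level order): [11, 9, 39, None, None, 20, 46, 18, 25, None, None, 12]
Insertion path: 11 -> 39 -> 20 -> 25
Result: insert 28 as right child of 25
Final tree (level order): [11, 9, 39, None, None, 20, 46, 18, 25, None, None, 12, None, None, 28]


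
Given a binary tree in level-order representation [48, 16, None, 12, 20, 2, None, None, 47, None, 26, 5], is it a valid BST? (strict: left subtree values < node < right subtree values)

Level-order array: [48, 16, None, 12, 20, 2, None, None, 47, None, 26, 5]
Validate using subtree bounds (lo, hi): at each node, require lo < value < hi,
then recurse left with hi=value and right with lo=value.
Preorder trace (stopping at first violation):
  at node 48 with bounds (-inf, +inf): OK
  at node 16 with bounds (-inf, 48): OK
  at node 12 with bounds (-inf, 16): OK
  at node 2 with bounds (-inf, 12): OK
  at node 26 with bounds (2, 12): VIOLATION
Node 26 violates its bound: not (2 < 26 < 12).
Result: Not a valid BST


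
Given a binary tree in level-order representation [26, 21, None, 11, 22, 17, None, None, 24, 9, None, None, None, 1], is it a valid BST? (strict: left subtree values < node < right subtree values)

Level-order array: [26, 21, None, 11, 22, 17, None, None, 24, 9, None, None, None, 1]
Validate using subtree bounds (lo, hi): at each node, require lo < value < hi,
then recurse left with hi=value and right with lo=value.
Preorder trace (stopping at first violation):
  at node 26 with bounds (-inf, +inf): OK
  at node 21 with bounds (-inf, 26): OK
  at node 11 with bounds (-inf, 21): OK
  at node 17 with bounds (-inf, 11): VIOLATION
Node 17 violates its bound: not (-inf < 17 < 11).
Result: Not a valid BST


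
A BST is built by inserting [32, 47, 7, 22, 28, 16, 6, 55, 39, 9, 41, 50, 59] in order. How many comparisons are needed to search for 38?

Search path for 38: 32 -> 47 -> 39
Found: False
Comparisons: 3


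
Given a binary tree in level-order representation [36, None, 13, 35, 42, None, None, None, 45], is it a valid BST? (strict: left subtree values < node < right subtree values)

Level-order array: [36, None, 13, 35, 42, None, None, None, 45]
Validate using subtree bounds (lo, hi): at each node, require lo < value < hi,
then recurse left with hi=value and right with lo=value.
Preorder trace (stopping at first violation):
  at node 36 with bounds (-inf, +inf): OK
  at node 13 with bounds (36, +inf): VIOLATION
Node 13 violates its bound: not (36 < 13 < +inf).
Result: Not a valid BST


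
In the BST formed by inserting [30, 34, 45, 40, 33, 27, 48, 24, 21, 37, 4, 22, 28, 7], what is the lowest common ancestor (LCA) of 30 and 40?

Tree insertion order: [30, 34, 45, 40, 33, 27, 48, 24, 21, 37, 4, 22, 28, 7]
Tree (level-order array): [30, 27, 34, 24, 28, 33, 45, 21, None, None, None, None, None, 40, 48, 4, 22, 37, None, None, None, None, 7]
In a BST, the LCA of p=30, q=40 is the first node v on the
root-to-leaf path with p <= v <= q (go left if both < v, right if both > v).
Walk from root:
  at 30: 30 <= 30 <= 40, this is the LCA
LCA = 30


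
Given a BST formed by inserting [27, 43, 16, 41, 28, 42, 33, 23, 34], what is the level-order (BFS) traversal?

Tree insertion order: [27, 43, 16, 41, 28, 42, 33, 23, 34]
Tree (level-order array): [27, 16, 43, None, 23, 41, None, None, None, 28, 42, None, 33, None, None, None, 34]
BFS from the root, enqueuing left then right child of each popped node:
  queue [27] -> pop 27, enqueue [16, 43], visited so far: [27]
  queue [16, 43] -> pop 16, enqueue [23], visited so far: [27, 16]
  queue [43, 23] -> pop 43, enqueue [41], visited so far: [27, 16, 43]
  queue [23, 41] -> pop 23, enqueue [none], visited so far: [27, 16, 43, 23]
  queue [41] -> pop 41, enqueue [28, 42], visited so far: [27, 16, 43, 23, 41]
  queue [28, 42] -> pop 28, enqueue [33], visited so far: [27, 16, 43, 23, 41, 28]
  queue [42, 33] -> pop 42, enqueue [none], visited so far: [27, 16, 43, 23, 41, 28, 42]
  queue [33] -> pop 33, enqueue [34], visited so far: [27, 16, 43, 23, 41, 28, 42, 33]
  queue [34] -> pop 34, enqueue [none], visited so far: [27, 16, 43, 23, 41, 28, 42, 33, 34]
Result: [27, 16, 43, 23, 41, 28, 42, 33, 34]


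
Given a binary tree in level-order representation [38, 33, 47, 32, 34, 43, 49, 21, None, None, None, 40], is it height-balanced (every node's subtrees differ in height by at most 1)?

Tree (level-order array): [38, 33, 47, 32, 34, 43, 49, 21, None, None, None, 40]
Definition: a tree is height-balanced if, at every node, |h(left) - h(right)| <= 1 (empty subtree has height -1).
Bottom-up per-node check:
  node 21: h_left=-1, h_right=-1, diff=0 [OK], height=0
  node 32: h_left=0, h_right=-1, diff=1 [OK], height=1
  node 34: h_left=-1, h_right=-1, diff=0 [OK], height=0
  node 33: h_left=1, h_right=0, diff=1 [OK], height=2
  node 40: h_left=-1, h_right=-1, diff=0 [OK], height=0
  node 43: h_left=0, h_right=-1, diff=1 [OK], height=1
  node 49: h_left=-1, h_right=-1, diff=0 [OK], height=0
  node 47: h_left=1, h_right=0, diff=1 [OK], height=2
  node 38: h_left=2, h_right=2, diff=0 [OK], height=3
All nodes satisfy the balance condition.
Result: Balanced


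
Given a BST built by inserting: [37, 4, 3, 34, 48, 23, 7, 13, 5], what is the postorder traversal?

Tree insertion order: [37, 4, 3, 34, 48, 23, 7, 13, 5]
Tree (level-order array): [37, 4, 48, 3, 34, None, None, None, None, 23, None, 7, None, 5, 13]
Postorder traversal: [3, 5, 13, 7, 23, 34, 4, 48, 37]


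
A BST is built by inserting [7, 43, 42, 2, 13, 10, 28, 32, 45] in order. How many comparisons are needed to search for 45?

Search path for 45: 7 -> 43 -> 45
Found: True
Comparisons: 3


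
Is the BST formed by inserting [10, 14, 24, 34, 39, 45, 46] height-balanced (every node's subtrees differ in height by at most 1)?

Tree (level-order array): [10, None, 14, None, 24, None, 34, None, 39, None, 45, None, 46]
Definition: a tree is height-balanced if, at every node, |h(left) - h(right)| <= 1 (empty subtree has height -1).
Bottom-up per-node check:
  node 46: h_left=-1, h_right=-1, diff=0 [OK], height=0
  node 45: h_left=-1, h_right=0, diff=1 [OK], height=1
  node 39: h_left=-1, h_right=1, diff=2 [FAIL (|-1-1|=2 > 1)], height=2
  node 34: h_left=-1, h_right=2, diff=3 [FAIL (|-1-2|=3 > 1)], height=3
  node 24: h_left=-1, h_right=3, diff=4 [FAIL (|-1-3|=4 > 1)], height=4
  node 14: h_left=-1, h_right=4, diff=5 [FAIL (|-1-4|=5 > 1)], height=5
  node 10: h_left=-1, h_right=5, diff=6 [FAIL (|-1-5|=6 > 1)], height=6
Node 39 violates the condition: |-1 - 1| = 2 > 1.
Result: Not balanced


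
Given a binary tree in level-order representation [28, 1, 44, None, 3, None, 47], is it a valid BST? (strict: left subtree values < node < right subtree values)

Level-order array: [28, 1, 44, None, 3, None, 47]
Validate using subtree bounds (lo, hi): at each node, require lo < value < hi,
then recurse left with hi=value and right with lo=value.
Preorder trace (stopping at first violation):
  at node 28 with bounds (-inf, +inf): OK
  at node 1 with bounds (-inf, 28): OK
  at node 3 with bounds (1, 28): OK
  at node 44 with bounds (28, +inf): OK
  at node 47 with bounds (44, +inf): OK
No violation found at any node.
Result: Valid BST


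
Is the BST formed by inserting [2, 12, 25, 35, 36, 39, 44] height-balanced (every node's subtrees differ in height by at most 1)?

Tree (level-order array): [2, None, 12, None, 25, None, 35, None, 36, None, 39, None, 44]
Definition: a tree is height-balanced if, at every node, |h(left) - h(right)| <= 1 (empty subtree has height -1).
Bottom-up per-node check:
  node 44: h_left=-1, h_right=-1, diff=0 [OK], height=0
  node 39: h_left=-1, h_right=0, diff=1 [OK], height=1
  node 36: h_left=-1, h_right=1, diff=2 [FAIL (|-1-1|=2 > 1)], height=2
  node 35: h_left=-1, h_right=2, diff=3 [FAIL (|-1-2|=3 > 1)], height=3
  node 25: h_left=-1, h_right=3, diff=4 [FAIL (|-1-3|=4 > 1)], height=4
  node 12: h_left=-1, h_right=4, diff=5 [FAIL (|-1-4|=5 > 1)], height=5
  node 2: h_left=-1, h_right=5, diff=6 [FAIL (|-1-5|=6 > 1)], height=6
Node 36 violates the condition: |-1 - 1| = 2 > 1.
Result: Not balanced


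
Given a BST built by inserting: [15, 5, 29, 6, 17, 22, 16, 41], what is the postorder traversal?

Tree insertion order: [15, 5, 29, 6, 17, 22, 16, 41]
Tree (level-order array): [15, 5, 29, None, 6, 17, 41, None, None, 16, 22]
Postorder traversal: [6, 5, 16, 22, 17, 41, 29, 15]


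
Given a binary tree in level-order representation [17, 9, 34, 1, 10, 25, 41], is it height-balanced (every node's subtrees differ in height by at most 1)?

Tree (level-order array): [17, 9, 34, 1, 10, 25, 41]
Definition: a tree is height-balanced if, at every node, |h(left) - h(right)| <= 1 (empty subtree has height -1).
Bottom-up per-node check:
  node 1: h_left=-1, h_right=-1, diff=0 [OK], height=0
  node 10: h_left=-1, h_right=-1, diff=0 [OK], height=0
  node 9: h_left=0, h_right=0, diff=0 [OK], height=1
  node 25: h_left=-1, h_right=-1, diff=0 [OK], height=0
  node 41: h_left=-1, h_right=-1, diff=0 [OK], height=0
  node 34: h_left=0, h_right=0, diff=0 [OK], height=1
  node 17: h_left=1, h_right=1, diff=0 [OK], height=2
All nodes satisfy the balance condition.
Result: Balanced


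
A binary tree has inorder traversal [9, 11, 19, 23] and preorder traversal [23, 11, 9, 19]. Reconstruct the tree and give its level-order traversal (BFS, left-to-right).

Inorder:  [9, 11, 19, 23]
Preorder: [23, 11, 9, 19]
Algorithm: preorder visits root first, so consume preorder in order;
for each root, split the current inorder slice at that value into
left-subtree inorder and right-subtree inorder, then recurse.
Recursive splits:
  root=23; inorder splits into left=[9, 11, 19], right=[]
  root=11; inorder splits into left=[9], right=[19]
  root=9; inorder splits into left=[], right=[]
  root=19; inorder splits into left=[], right=[]
Reconstructed level-order: [23, 11, 9, 19]


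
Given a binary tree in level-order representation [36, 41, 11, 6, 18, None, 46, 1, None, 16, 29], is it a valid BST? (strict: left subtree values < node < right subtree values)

Level-order array: [36, 41, 11, 6, 18, None, 46, 1, None, 16, 29]
Validate using subtree bounds (lo, hi): at each node, require lo < value < hi,
then recurse left with hi=value and right with lo=value.
Preorder trace (stopping at first violation):
  at node 36 with bounds (-inf, +inf): OK
  at node 41 with bounds (-inf, 36): VIOLATION
Node 41 violates its bound: not (-inf < 41 < 36).
Result: Not a valid BST


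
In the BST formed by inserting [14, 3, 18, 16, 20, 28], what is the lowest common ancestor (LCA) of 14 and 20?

Tree insertion order: [14, 3, 18, 16, 20, 28]
Tree (level-order array): [14, 3, 18, None, None, 16, 20, None, None, None, 28]
In a BST, the LCA of p=14, q=20 is the first node v on the
root-to-leaf path with p <= v <= q (go left if both < v, right if both > v).
Walk from root:
  at 14: 14 <= 14 <= 20, this is the LCA
LCA = 14


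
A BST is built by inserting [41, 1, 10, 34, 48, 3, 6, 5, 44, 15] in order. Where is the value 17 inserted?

Starting tree (level order): [41, 1, 48, None, 10, 44, None, 3, 34, None, None, None, 6, 15, None, 5]
Insertion path: 41 -> 1 -> 10 -> 34 -> 15
Result: insert 17 as right child of 15
Final tree (level order): [41, 1, 48, None, 10, 44, None, 3, 34, None, None, None, 6, 15, None, 5, None, None, 17]


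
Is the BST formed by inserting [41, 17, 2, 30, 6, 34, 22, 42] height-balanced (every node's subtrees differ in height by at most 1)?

Tree (level-order array): [41, 17, 42, 2, 30, None, None, None, 6, 22, 34]
Definition: a tree is height-balanced if, at every node, |h(left) - h(right)| <= 1 (empty subtree has height -1).
Bottom-up per-node check:
  node 6: h_left=-1, h_right=-1, diff=0 [OK], height=0
  node 2: h_left=-1, h_right=0, diff=1 [OK], height=1
  node 22: h_left=-1, h_right=-1, diff=0 [OK], height=0
  node 34: h_left=-1, h_right=-1, diff=0 [OK], height=0
  node 30: h_left=0, h_right=0, diff=0 [OK], height=1
  node 17: h_left=1, h_right=1, diff=0 [OK], height=2
  node 42: h_left=-1, h_right=-1, diff=0 [OK], height=0
  node 41: h_left=2, h_right=0, diff=2 [FAIL (|2-0|=2 > 1)], height=3
Node 41 violates the condition: |2 - 0| = 2 > 1.
Result: Not balanced


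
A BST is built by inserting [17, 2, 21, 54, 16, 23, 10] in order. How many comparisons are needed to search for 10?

Search path for 10: 17 -> 2 -> 16 -> 10
Found: True
Comparisons: 4


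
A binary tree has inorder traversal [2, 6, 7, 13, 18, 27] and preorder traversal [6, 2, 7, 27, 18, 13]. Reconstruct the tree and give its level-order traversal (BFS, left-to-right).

Inorder:  [2, 6, 7, 13, 18, 27]
Preorder: [6, 2, 7, 27, 18, 13]
Algorithm: preorder visits root first, so consume preorder in order;
for each root, split the current inorder slice at that value into
left-subtree inorder and right-subtree inorder, then recurse.
Recursive splits:
  root=6; inorder splits into left=[2], right=[7, 13, 18, 27]
  root=2; inorder splits into left=[], right=[]
  root=7; inorder splits into left=[], right=[13, 18, 27]
  root=27; inorder splits into left=[13, 18], right=[]
  root=18; inorder splits into left=[13], right=[]
  root=13; inorder splits into left=[], right=[]
Reconstructed level-order: [6, 2, 7, 27, 18, 13]


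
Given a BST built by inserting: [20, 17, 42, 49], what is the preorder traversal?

Tree insertion order: [20, 17, 42, 49]
Tree (level-order array): [20, 17, 42, None, None, None, 49]
Preorder traversal: [20, 17, 42, 49]
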